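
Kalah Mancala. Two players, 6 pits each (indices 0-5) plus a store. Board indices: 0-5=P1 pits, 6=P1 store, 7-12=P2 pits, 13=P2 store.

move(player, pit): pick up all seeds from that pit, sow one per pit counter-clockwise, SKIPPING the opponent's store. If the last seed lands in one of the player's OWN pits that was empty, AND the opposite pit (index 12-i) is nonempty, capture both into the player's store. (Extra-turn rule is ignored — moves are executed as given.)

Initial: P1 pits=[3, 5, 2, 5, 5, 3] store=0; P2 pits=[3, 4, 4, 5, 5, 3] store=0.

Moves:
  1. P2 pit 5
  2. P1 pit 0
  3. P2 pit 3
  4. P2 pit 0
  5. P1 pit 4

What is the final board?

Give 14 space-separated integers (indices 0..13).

Answer: 1 8 0 6 0 4 1 1 6 6 1 6 1 6

Derivation:
Move 1: P2 pit5 -> P1=[4,6,2,5,5,3](0) P2=[3,4,4,5,5,0](1)
Move 2: P1 pit0 -> P1=[0,7,3,6,6,3](0) P2=[3,4,4,5,5,0](1)
Move 3: P2 pit3 -> P1=[1,8,3,6,6,3](0) P2=[3,4,4,0,6,1](2)
Move 4: P2 pit0 -> P1=[1,8,0,6,6,3](0) P2=[0,5,5,0,6,1](6)
Move 5: P1 pit4 -> P1=[1,8,0,6,0,4](1) P2=[1,6,6,1,6,1](6)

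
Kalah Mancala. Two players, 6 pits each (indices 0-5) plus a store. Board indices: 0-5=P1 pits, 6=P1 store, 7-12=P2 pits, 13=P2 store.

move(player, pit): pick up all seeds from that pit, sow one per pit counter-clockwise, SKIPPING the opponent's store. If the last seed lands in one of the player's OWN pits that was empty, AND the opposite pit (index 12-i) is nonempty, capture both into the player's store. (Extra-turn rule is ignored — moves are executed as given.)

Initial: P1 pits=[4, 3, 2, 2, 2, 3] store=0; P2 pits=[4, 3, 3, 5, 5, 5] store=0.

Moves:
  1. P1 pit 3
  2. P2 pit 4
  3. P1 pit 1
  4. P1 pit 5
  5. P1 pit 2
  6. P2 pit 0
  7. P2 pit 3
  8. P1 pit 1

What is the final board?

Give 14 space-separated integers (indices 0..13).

Move 1: P1 pit3 -> P1=[4,3,2,0,3,4](0) P2=[4,3,3,5,5,5](0)
Move 2: P2 pit4 -> P1=[5,4,3,0,3,4](0) P2=[4,3,3,5,0,6](1)
Move 3: P1 pit1 -> P1=[5,0,4,1,4,5](0) P2=[4,3,3,5,0,6](1)
Move 4: P1 pit5 -> P1=[5,0,4,1,4,0](1) P2=[5,4,4,6,0,6](1)
Move 5: P1 pit2 -> P1=[5,0,0,2,5,1](2) P2=[5,4,4,6,0,6](1)
Move 6: P2 pit0 -> P1=[5,0,0,2,5,1](2) P2=[0,5,5,7,1,7](1)
Move 7: P2 pit3 -> P1=[6,1,1,3,5,1](2) P2=[0,5,5,0,2,8](2)
Move 8: P1 pit1 -> P1=[6,0,2,3,5,1](2) P2=[0,5,5,0,2,8](2)

Answer: 6 0 2 3 5 1 2 0 5 5 0 2 8 2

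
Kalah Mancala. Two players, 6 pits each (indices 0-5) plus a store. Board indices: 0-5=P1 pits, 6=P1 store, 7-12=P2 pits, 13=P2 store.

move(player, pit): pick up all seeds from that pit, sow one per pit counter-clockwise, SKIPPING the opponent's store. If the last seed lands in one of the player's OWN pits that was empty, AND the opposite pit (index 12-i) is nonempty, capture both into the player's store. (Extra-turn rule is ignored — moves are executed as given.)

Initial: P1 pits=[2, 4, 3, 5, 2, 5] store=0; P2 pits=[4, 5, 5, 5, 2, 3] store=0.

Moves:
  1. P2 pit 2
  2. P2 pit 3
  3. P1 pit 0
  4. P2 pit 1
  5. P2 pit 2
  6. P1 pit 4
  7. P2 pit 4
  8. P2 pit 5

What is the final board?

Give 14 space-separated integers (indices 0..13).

Move 1: P2 pit2 -> P1=[3,4,3,5,2,5](0) P2=[4,5,0,6,3,4](1)
Move 2: P2 pit3 -> P1=[4,5,4,5,2,5](0) P2=[4,5,0,0,4,5](2)
Move 3: P1 pit0 -> P1=[0,6,5,6,3,5](0) P2=[4,5,0,0,4,5](2)
Move 4: P2 pit1 -> P1=[0,6,5,6,3,5](0) P2=[4,0,1,1,5,6](3)
Move 5: P2 pit2 -> P1=[0,6,5,6,3,5](0) P2=[4,0,0,2,5,6](3)
Move 6: P1 pit4 -> P1=[0,6,5,6,0,6](1) P2=[5,0,0,2,5,6](3)
Move 7: P2 pit4 -> P1=[1,7,6,6,0,6](1) P2=[5,0,0,2,0,7](4)
Move 8: P2 pit5 -> P1=[2,8,7,7,1,7](1) P2=[5,0,0,2,0,0](5)

Answer: 2 8 7 7 1 7 1 5 0 0 2 0 0 5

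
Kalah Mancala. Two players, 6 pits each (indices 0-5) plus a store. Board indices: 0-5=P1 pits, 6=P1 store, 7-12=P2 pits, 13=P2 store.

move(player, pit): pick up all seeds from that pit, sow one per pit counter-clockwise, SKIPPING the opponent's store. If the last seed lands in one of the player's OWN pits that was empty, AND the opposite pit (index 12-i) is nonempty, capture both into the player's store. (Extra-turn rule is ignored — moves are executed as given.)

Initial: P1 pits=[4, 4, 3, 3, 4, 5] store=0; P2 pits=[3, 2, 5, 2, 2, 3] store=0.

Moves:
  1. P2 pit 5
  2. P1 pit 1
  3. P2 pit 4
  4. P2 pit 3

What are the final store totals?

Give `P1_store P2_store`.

Move 1: P2 pit5 -> P1=[5,5,3,3,4,5](0) P2=[3,2,5,2,2,0](1)
Move 2: P1 pit1 -> P1=[5,0,4,4,5,6](1) P2=[3,2,5,2,2,0](1)
Move 3: P2 pit4 -> P1=[5,0,4,4,5,6](1) P2=[3,2,5,2,0,1](2)
Move 4: P2 pit3 -> P1=[5,0,4,4,5,6](1) P2=[3,2,5,0,1,2](2)

Answer: 1 2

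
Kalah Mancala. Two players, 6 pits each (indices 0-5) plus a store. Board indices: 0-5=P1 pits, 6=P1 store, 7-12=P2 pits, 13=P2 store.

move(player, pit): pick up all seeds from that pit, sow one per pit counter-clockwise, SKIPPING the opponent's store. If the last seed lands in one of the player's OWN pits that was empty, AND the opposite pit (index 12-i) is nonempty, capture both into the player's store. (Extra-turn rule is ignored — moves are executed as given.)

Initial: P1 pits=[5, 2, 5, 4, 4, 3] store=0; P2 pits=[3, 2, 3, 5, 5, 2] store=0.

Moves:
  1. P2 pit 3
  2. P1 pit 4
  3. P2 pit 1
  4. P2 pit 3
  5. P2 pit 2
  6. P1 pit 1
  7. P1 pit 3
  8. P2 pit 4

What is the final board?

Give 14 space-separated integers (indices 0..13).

Answer: 7 1 7 1 3 6 2 6 1 0 1 0 5 3

Derivation:
Move 1: P2 pit3 -> P1=[6,3,5,4,4,3](0) P2=[3,2,3,0,6,3](1)
Move 2: P1 pit4 -> P1=[6,3,5,4,0,4](1) P2=[4,3,3,0,6,3](1)
Move 3: P2 pit1 -> P1=[6,3,5,4,0,4](1) P2=[4,0,4,1,7,3](1)
Move 4: P2 pit3 -> P1=[6,3,5,4,0,4](1) P2=[4,0,4,0,8,3](1)
Move 5: P2 pit2 -> P1=[6,3,5,4,0,4](1) P2=[4,0,0,1,9,4](2)
Move 6: P1 pit1 -> P1=[6,0,6,5,1,4](1) P2=[4,0,0,1,9,4](2)
Move 7: P1 pit3 -> P1=[6,0,6,0,2,5](2) P2=[5,1,0,1,9,4](2)
Move 8: P2 pit4 -> P1=[7,1,7,1,3,6](2) P2=[6,1,0,1,0,5](3)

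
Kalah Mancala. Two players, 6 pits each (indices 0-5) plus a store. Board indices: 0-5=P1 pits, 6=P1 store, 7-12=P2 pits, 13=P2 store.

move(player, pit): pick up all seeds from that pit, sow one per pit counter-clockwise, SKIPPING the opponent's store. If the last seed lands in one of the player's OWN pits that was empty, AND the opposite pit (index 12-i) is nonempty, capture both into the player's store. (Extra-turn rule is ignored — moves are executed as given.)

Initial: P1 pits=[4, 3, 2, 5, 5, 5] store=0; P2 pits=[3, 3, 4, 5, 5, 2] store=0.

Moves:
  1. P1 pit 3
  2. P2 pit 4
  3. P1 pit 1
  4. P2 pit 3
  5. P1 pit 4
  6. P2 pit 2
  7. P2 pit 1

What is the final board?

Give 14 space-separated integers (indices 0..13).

Answer: 7 1 4 1 0 8 2 5 0 1 3 4 6 4

Derivation:
Move 1: P1 pit3 -> P1=[4,3,2,0,6,6](1) P2=[4,4,4,5,5,2](0)
Move 2: P2 pit4 -> P1=[5,4,3,0,6,6](1) P2=[4,4,4,5,0,3](1)
Move 3: P1 pit1 -> P1=[5,0,4,1,7,7](1) P2=[4,4,4,5,0,3](1)
Move 4: P2 pit3 -> P1=[6,1,4,1,7,7](1) P2=[4,4,4,0,1,4](2)
Move 5: P1 pit4 -> P1=[6,1,4,1,0,8](2) P2=[5,5,5,1,2,4](2)
Move 6: P2 pit2 -> P1=[7,1,4,1,0,8](2) P2=[5,5,0,2,3,5](3)
Move 7: P2 pit1 -> P1=[7,1,4,1,0,8](2) P2=[5,0,1,3,4,6](4)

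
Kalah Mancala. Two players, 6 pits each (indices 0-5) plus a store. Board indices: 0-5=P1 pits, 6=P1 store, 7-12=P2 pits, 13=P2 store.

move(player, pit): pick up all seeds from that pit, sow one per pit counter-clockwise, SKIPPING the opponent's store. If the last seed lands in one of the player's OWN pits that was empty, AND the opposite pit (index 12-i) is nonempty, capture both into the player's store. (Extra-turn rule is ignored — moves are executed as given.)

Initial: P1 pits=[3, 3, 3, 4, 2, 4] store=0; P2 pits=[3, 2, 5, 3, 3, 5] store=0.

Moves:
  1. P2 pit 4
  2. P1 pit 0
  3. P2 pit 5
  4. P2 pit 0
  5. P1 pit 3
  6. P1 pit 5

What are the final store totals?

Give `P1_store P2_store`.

Answer: 2 2

Derivation:
Move 1: P2 pit4 -> P1=[4,3,3,4,2,4](0) P2=[3,2,5,3,0,6](1)
Move 2: P1 pit0 -> P1=[0,4,4,5,3,4](0) P2=[3,2,5,3,0,6](1)
Move 3: P2 pit5 -> P1=[1,5,5,6,4,4](0) P2=[3,2,5,3,0,0](2)
Move 4: P2 pit0 -> P1=[1,5,5,6,4,4](0) P2=[0,3,6,4,0,0](2)
Move 5: P1 pit3 -> P1=[1,5,5,0,5,5](1) P2=[1,4,7,4,0,0](2)
Move 6: P1 pit5 -> P1=[1,5,5,0,5,0](2) P2=[2,5,8,5,0,0](2)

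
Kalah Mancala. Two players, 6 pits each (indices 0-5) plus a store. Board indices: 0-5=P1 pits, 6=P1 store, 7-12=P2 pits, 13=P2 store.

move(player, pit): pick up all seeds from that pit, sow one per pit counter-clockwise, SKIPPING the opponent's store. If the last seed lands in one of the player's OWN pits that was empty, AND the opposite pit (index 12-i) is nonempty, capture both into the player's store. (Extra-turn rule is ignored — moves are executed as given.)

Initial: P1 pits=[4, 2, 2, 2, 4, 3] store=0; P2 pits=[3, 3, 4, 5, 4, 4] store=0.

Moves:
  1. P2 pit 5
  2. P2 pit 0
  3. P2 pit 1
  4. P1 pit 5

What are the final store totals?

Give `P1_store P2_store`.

Answer: 1 7

Derivation:
Move 1: P2 pit5 -> P1=[5,3,3,2,4,3](0) P2=[3,3,4,5,4,0](1)
Move 2: P2 pit0 -> P1=[5,3,3,2,4,3](0) P2=[0,4,5,6,4,0](1)
Move 3: P2 pit1 -> P1=[0,3,3,2,4,3](0) P2=[0,0,6,7,5,0](7)
Move 4: P1 pit5 -> P1=[0,3,3,2,4,0](1) P2=[1,1,6,7,5,0](7)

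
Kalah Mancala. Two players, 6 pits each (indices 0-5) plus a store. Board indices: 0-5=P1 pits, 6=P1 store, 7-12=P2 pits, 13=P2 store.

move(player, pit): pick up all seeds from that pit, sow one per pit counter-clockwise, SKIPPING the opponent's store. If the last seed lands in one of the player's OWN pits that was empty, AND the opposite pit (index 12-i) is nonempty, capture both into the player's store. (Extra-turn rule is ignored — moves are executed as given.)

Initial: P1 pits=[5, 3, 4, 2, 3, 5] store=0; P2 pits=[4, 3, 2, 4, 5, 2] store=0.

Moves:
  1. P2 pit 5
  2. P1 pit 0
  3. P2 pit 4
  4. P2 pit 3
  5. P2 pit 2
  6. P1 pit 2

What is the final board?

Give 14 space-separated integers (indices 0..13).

Answer: 2 5 0 4 5 7 2 5 4 0 1 2 2 3

Derivation:
Move 1: P2 pit5 -> P1=[6,3,4,2,3,5](0) P2=[4,3,2,4,5,0](1)
Move 2: P1 pit0 -> P1=[0,4,5,3,4,6](1) P2=[4,3,2,4,5,0](1)
Move 3: P2 pit4 -> P1=[1,5,6,3,4,6](1) P2=[4,3,2,4,0,1](2)
Move 4: P2 pit3 -> P1=[2,5,6,3,4,6](1) P2=[4,3,2,0,1,2](3)
Move 5: P2 pit2 -> P1=[2,5,6,3,4,6](1) P2=[4,3,0,1,2,2](3)
Move 6: P1 pit2 -> P1=[2,5,0,4,5,7](2) P2=[5,4,0,1,2,2](3)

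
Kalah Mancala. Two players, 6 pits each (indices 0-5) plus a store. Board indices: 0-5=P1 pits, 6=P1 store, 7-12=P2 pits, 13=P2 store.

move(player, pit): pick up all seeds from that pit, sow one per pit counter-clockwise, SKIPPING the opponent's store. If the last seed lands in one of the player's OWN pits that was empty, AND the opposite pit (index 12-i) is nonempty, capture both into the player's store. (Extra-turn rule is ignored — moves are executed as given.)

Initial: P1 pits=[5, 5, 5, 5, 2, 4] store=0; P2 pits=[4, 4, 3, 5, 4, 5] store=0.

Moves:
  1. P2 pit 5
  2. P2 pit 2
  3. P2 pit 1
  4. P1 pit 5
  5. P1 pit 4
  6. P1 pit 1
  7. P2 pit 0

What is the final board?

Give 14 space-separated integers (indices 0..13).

Move 1: P2 pit5 -> P1=[6,6,6,6,2,4](0) P2=[4,4,3,5,4,0](1)
Move 2: P2 pit2 -> P1=[0,6,6,6,2,4](0) P2=[4,4,0,6,5,0](8)
Move 3: P2 pit1 -> P1=[0,6,6,6,2,4](0) P2=[4,0,1,7,6,1](8)
Move 4: P1 pit5 -> P1=[0,6,6,6,2,0](1) P2=[5,1,2,7,6,1](8)
Move 5: P1 pit4 -> P1=[0,6,6,6,0,1](2) P2=[5,1,2,7,6,1](8)
Move 6: P1 pit1 -> P1=[0,0,7,7,1,2](3) P2=[6,1,2,7,6,1](8)
Move 7: P2 pit0 -> P1=[0,0,7,7,1,2](3) P2=[0,2,3,8,7,2](9)

Answer: 0 0 7 7 1 2 3 0 2 3 8 7 2 9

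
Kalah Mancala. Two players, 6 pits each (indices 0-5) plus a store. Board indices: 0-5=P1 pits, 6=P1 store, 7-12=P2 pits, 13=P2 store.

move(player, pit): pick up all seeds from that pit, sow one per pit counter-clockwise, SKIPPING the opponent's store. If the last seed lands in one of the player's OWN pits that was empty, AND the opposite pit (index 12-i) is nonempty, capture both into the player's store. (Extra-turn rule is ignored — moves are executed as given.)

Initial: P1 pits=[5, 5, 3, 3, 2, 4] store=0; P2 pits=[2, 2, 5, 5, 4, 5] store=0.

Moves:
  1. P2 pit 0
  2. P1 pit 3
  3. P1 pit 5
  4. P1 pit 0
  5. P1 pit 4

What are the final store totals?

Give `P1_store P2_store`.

Answer: 5 0

Derivation:
Move 1: P2 pit0 -> P1=[5,5,3,3,2,4](0) P2=[0,3,6,5,4,5](0)
Move 2: P1 pit3 -> P1=[5,5,3,0,3,5](1) P2=[0,3,6,5,4,5](0)
Move 3: P1 pit5 -> P1=[5,5,3,0,3,0](2) P2=[1,4,7,6,4,5](0)
Move 4: P1 pit0 -> P1=[0,6,4,1,4,0](4) P2=[0,4,7,6,4,5](0)
Move 5: P1 pit4 -> P1=[0,6,4,1,0,1](5) P2=[1,5,7,6,4,5](0)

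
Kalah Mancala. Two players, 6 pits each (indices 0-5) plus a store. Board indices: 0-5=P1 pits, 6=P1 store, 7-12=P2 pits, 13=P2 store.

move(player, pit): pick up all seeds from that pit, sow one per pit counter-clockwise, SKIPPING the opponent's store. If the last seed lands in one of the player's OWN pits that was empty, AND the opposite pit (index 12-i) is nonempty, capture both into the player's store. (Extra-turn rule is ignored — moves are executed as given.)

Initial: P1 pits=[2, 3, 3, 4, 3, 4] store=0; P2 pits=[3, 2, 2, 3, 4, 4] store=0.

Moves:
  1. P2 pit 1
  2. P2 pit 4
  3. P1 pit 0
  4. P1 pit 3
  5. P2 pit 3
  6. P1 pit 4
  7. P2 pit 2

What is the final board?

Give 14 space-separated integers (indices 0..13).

Answer: 1 5 4 0 0 6 2 5 2 0 1 2 7 2

Derivation:
Move 1: P2 pit1 -> P1=[2,3,3,4,3,4](0) P2=[3,0,3,4,4,4](0)
Move 2: P2 pit4 -> P1=[3,4,3,4,3,4](0) P2=[3,0,3,4,0,5](1)
Move 3: P1 pit0 -> P1=[0,5,4,5,3,4](0) P2=[3,0,3,4,0,5](1)
Move 4: P1 pit3 -> P1=[0,5,4,0,4,5](1) P2=[4,1,3,4,0,5](1)
Move 5: P2 pit3 -> P1=[1,5,4,0,4,5](1) P2=[4,1,3,0,1,6](2)
Move 6: P1 pit4 -> P1=[1,5,4,0,0,6](2) P2=[5,2,3,0,1,6](2)
Move 7: P2 pit2 -> P1=[1,5,4,0,0,6](2) P2=[5,2,0,1,2,7](2)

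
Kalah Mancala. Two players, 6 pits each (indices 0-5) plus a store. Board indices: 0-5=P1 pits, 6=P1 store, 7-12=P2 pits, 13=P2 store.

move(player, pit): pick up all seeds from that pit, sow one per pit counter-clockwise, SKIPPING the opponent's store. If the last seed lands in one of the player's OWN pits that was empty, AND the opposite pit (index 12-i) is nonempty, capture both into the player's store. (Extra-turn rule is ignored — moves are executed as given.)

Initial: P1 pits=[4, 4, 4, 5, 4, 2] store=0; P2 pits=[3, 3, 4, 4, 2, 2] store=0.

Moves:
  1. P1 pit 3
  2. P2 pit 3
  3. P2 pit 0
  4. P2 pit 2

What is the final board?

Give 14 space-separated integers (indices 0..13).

Answer: 6 4 4 0 5 3 1 0 5 0 2 5 4 2

Derivation:
Move 1: P1 pit3 -> P1=[4,4,4,0,5,3](1) P2=[4,4,4,4,2,2](0)
Move 2: P2 pit3 -> P1=[5,4,4,0,5,3](1) P2=[4,4,4,0,3,3](1)
Move 3: P2 pit0 -> P1=[5,4,4,0,5,3](1) P2=[0,5,5,1,4,3](1)
Move 4: P2 pit2 -> P1=[6,4,4,0,5,3](1) P2=[0,5,0,2,5,4](2)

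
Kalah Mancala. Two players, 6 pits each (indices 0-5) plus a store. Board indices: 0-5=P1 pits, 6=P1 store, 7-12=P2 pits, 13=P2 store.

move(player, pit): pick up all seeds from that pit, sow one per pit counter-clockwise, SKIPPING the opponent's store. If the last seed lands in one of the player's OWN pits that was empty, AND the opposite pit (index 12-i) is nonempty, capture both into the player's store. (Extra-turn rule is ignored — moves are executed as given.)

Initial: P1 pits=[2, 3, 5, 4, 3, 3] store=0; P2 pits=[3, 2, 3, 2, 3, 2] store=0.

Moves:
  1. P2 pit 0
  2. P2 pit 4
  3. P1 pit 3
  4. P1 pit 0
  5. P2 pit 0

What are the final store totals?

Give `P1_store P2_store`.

Move 1: P2 pit0 -> P1=[2,3,5,4,3,3](0) P2=[0,3,4,3,3,2](0)
Move 2: P2 pit4 -> P1=[3,3,5,4,3,3](0) P2=[0,3,4,3,0,3](1)
Move 3: P1 pit3 -> P1=[3,3,5,0,4,4](1) P2=[1,3,4,3,0,3](1)
Move 4: P1 pit0 -> P1=[0,4,6,0,4,4](6) P2=[1,3,0,3,0,3](1)
Move 5: P2 pit0 -> P1=[0,4,6,0,4,4](6) P2=[0,4,0,3,0,3](1)

Answer: 6 1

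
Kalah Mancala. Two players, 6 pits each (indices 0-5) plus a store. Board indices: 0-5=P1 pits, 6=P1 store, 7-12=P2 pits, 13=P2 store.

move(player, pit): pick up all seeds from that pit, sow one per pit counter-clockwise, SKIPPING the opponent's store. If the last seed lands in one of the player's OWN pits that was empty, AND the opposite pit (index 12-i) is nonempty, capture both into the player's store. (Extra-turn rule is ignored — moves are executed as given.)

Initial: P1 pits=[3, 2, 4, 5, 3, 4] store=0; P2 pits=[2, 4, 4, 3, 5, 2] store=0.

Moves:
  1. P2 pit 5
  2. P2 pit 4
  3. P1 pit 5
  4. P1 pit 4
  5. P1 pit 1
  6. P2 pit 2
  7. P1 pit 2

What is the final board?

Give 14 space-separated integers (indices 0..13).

Move 1: P2 pit5 -> P1=[4,2,4,5,3,4](0) P2=[2,4,4,3,5,0](1)
Move 2: P2 pit4 -> P1=[5,3,5,5,3,4](0) P2=[2,4,4,3,0,1](2)
Move 3: P1 pit5 -> P1=[5,3,5,5,3,0](1) P2=[3,5,5,3,0,1](2)
Move 4: P1 pit4 -> P1=[5,3,5,5,0,1](2) P2=[4,5,5,3,0,1](2)
Move 5: P1 pit1 -> P1=[5,0,6,6,0,1](8) P2=[4,0,5,3,0,1](2)
Move 6: P2 pit2 -> P1=[6,0,6,6,0,1](8) P2=[4,0,0,4,1,2](3)
Move 7: P1 pit2 -> P1=[6,0,0,7,1,2](9) P2=[5,1,0,4,1,2](3)

Answer: 6 0 0 7 1 2 9 5 1 0 4 1 2 3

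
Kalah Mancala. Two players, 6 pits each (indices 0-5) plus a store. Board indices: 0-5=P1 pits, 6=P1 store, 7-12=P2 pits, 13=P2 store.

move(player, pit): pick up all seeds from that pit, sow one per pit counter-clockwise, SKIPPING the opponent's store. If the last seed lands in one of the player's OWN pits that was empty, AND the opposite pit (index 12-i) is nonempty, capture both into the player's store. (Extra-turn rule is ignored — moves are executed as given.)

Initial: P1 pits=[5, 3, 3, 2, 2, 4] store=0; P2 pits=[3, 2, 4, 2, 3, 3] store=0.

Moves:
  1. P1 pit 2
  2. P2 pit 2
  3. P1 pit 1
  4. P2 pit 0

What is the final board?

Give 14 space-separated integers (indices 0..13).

Move 1: P1 pit2 -> P1=[5,3,0,3,3,5](0) P2=[3,2,4,2,3,3](0)
Move 2: P2 pit2 -> P1=[5,3,0,3,3,5](0) P2=[3,2,0,3,4,4](1)
Move 3: P1 pit1 -> P1=[5,0,1,4,4,5](0) P2=[3,2,0,3,4,4](1)
Move 4: P2 pit0 -> P1=[5,0,1,4,4,5](0) P2=[0,3,1,4,4,4](1)

Answer: 5 0 1 4 4 5 0 0 3 1 4 4 4 1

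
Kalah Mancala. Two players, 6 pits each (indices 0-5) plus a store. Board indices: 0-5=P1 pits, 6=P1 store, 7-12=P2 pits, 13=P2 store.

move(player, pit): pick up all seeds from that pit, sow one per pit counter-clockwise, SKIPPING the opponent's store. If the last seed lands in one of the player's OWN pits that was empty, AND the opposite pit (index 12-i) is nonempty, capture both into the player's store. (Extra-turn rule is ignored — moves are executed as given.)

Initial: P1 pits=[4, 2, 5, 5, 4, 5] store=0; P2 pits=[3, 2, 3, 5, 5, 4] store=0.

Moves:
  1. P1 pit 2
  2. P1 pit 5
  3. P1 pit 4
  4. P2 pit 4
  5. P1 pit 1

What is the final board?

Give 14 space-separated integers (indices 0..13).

Answer: 5 0 2 8 0 1 8 6 0 5 6 0 5 1

Derivation:
Move 1: P1 pit2 -> P1=[4,2,0,6,5,6](1) P2=[4,2,3,5,5,4](0)
Move 2: P1 pit5 -> P1=[4,2,0,6,5,0](2) P2=[5,3,4,6,6,4](0)
Move 3: P1 pit4 -> P1=[4,2,0,6,0,1](3) P2=[6,4,5,6,6,4](0)
Move 4: P2 pit4 -> P1=[5,3,1,7,0,1](3) P2=[6,4,5,6,0,5](1)
Move 5: P1 pit1 -> P1=[5,0,2,8,0,1](8) P2=[6,0,5,6,0,5](1)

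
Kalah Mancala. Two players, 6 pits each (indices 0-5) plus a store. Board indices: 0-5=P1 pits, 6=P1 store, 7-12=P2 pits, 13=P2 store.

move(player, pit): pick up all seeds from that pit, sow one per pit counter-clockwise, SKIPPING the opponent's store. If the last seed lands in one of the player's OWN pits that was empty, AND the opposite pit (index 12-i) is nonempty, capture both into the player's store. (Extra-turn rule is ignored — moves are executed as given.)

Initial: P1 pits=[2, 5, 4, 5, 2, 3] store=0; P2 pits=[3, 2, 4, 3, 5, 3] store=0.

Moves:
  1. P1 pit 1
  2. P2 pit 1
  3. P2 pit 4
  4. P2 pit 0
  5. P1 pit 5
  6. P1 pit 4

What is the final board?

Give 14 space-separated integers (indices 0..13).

Move 1: P1 pit1 -> P1=[2,0,5,6,3,4](1) P2=[3,2,4,3,5,3](0)
Move 2: P2 pit1 -> P1=[2,0,5,6,3,4](1) P2=[3,0,5,4,5,3](0)
Move 3: P2 pit4 -> P1=[3,1,6,6,3,4](1) P2=[3,0,5,4,0,4](1)
Move 4: P2 pit0 -> P1=[3,1,6,6,3,4](1) P2=[0,1,6,5,0,4](1)
Move 5: P1 pit5 -> P1=[3,1,6,6,3,0](2) P2=[1,2,7,5,0,4](1)
Move 6: P1 pit4 -> P1=[3,1,6,6,0,1](3) P2=[2,2,7,5,0,4](1)

Answer: 3 1 6 6 0 1 3 2 2 7 5 0 4 1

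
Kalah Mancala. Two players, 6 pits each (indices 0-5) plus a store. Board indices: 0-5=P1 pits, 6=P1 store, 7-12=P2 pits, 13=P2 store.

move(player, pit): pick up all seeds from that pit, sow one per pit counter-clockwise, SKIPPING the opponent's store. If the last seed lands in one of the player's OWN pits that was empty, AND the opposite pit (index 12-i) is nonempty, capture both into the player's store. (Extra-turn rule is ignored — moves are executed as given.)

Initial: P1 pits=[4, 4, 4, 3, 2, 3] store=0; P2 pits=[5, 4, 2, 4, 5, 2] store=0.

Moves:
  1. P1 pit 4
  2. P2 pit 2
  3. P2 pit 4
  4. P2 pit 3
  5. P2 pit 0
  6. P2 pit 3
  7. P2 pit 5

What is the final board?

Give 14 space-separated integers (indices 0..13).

Move 1: P1 pit4 -> P1=[4,4,4,3,0,4](1) P2=[5,4,2,4,5,2](0)
Move 2: P2 pit2 -> P1=[4,4,4,3,0,4](1) P2=[5,4,0,5,6,2](0)
Move 3: P2 pit4 -> P1=[5,5,5,4,0,4](1) P2=[5,4,0,5,0,3](1)
Move 4: P2 pit3 -> P1=[6,6,5,4,0,4](1) P2=[5,4,0,0,1,4](2)
Move 5: P2 pit0 -> P1=[6,6,5,4,0,4](1) P2=[0,5,1,1,2,5](2)
Move 6: P2 pit3 -> P1=[6,6,5,4,0,4](1) P2=[0,5,1,0,3,5](2)
Move 7: P2 pit5 -> P1=[7,7,6,5,0,4](1) P2=[0,5,1,0,3,0](3)

Answer: 7 7 6 5 0 4 1 0 5 1 0 3 0 3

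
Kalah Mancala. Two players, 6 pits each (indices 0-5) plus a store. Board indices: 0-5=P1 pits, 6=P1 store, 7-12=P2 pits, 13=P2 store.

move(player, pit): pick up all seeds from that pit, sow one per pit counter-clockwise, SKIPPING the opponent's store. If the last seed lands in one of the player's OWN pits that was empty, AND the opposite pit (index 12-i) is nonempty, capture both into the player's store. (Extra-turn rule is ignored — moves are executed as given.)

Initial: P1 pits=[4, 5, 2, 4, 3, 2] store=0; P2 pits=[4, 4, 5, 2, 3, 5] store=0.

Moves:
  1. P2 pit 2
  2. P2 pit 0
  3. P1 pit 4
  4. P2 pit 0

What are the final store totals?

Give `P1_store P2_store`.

Move 1: P2 pit2 -> P1=[5,5,2,4,3,2](0) P2=[4,4,0,3,4,6](1)
Move 2: P2 pit0 -> P1=[5,5,2,4,3,2](0) P2=[0,5,1,4,5,6](1)
Move 3: P1 pit4 -> P1=[5,5,2,4,0,3](1) P2=[1,5,1,4,5,6](1)
Move 4: P2 pit0 -> P1=[5,5,2,4,0,3](1) P2=[0,6,1,4,5,6](1)

Answer: 1 1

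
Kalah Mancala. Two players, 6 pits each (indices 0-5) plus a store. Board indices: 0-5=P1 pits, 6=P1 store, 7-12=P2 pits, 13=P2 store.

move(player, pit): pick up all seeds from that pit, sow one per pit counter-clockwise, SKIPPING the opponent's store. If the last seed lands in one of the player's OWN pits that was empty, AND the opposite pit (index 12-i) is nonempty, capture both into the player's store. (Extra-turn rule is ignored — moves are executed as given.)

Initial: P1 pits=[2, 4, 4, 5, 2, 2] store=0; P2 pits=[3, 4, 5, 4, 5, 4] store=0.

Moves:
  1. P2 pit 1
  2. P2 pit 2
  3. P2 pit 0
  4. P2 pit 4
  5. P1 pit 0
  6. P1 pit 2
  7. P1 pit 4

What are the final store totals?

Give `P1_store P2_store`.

Answer: 2 2

Derivation:
Move 1: P2 pit1 -> P1=[2,4,4,5,2,2](0) P2=[3,0,6,5,6,5](0)
Move 2: P2 pit2 -> P1=[3,5,4,5,2,2](0) P2=[3,0,0,6,7,6](1)
Move 3: P2 pit0 -> P1=[3,5,4,5,2,2](0) P2=[0,1,1,7,7,6](1)
Move 4: P2 pit4 -> P1=[4,6,5,6,3,2](0) P2=[0,1,1,7,0,7](2)
Move 5: P1 pit0 -> P1=[0,7,6,7,4,2](0) P2=[0,1,1,7,0,7](2)
Move 6: P1 pit2 -> P1=[0,7,0,8,5,3](1) P2=[1,2,1,7,0,7](2)
Move 7: P1 pit4 -> P1=[0,7,0,8,0,4](2) P2=[2,3,2,7,0,7](2)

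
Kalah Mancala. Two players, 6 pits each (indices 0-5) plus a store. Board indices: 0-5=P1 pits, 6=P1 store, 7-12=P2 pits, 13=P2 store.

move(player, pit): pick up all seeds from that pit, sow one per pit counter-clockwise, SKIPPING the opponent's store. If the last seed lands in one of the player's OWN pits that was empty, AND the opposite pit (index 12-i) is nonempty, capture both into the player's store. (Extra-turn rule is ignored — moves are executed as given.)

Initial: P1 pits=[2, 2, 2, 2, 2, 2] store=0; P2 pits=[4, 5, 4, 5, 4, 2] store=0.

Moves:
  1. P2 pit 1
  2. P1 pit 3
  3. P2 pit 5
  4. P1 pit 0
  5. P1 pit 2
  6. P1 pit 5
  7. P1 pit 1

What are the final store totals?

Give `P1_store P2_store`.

Move 1: P2 pit1 -> P1=[2,2,2,2,2,2](0) P2=[4,0,5,6,5,3](1)
Move 2: P1 pit3 -> P1=[2,2,2,0,3,3](0) P2=[4,0,5,6,5,3](1)
Move 3: P2 pit5 -> P1=[3,3,2,0,3,3](0) P2=[4,0,5,6,5,0](2)
Move 4: P1 pit0 -> P1=[0,4,3,0,3,3](6) P2=[4,0,0,6,5,0](2)
Move 5: P1 pit2 -> P1=[0,4,0,1,4,4](6) P2=[4,0,0,6,5,0](2)
Move 6: P1 pit5 -> P1=[0,4,0,1,4,0](7) P2=[5,1,1,6,5,0](2)
Move 7: P1 pit1 -> P1=[0,0,1,2,5,0](13) P2=[0,1,1,6,5,0](2)

Answer: 13 2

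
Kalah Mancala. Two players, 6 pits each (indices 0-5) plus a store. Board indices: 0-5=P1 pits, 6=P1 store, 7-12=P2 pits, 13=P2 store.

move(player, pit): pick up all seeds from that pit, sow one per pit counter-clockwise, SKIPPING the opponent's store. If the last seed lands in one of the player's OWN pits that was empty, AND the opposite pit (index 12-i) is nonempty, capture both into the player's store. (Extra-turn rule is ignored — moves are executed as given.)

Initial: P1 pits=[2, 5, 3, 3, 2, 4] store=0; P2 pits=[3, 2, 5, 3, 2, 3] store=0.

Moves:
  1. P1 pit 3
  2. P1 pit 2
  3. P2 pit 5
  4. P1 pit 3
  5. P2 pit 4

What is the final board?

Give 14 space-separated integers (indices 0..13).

Move 1: P1 pit3 -> P1=[2,5,3,0,3,5](1) P2=[3,2,5,3,2,3](0)
Move 2: P1 pit2 -> P1=[2,5,0,1,4,6](1) P2=[3,2,5,3,2,3](0)
Move 3: P2 pit5 -> P1=[3,6,0,1,4,6](1) P2=[3,2,5,3,2,0](1)
Move 4: P1 pit3 -> P1=[3,6,0,0,5,6](1) P2=[3,2,5,3,2,0](1)
Move 5: P2 pit4 -> P1=[3,6,0,0,5,6](1) P2=[3,2,5,3,0,1](2)

Answer: 3 6 0 0 5 6 1 3 2 5 3 0 1 2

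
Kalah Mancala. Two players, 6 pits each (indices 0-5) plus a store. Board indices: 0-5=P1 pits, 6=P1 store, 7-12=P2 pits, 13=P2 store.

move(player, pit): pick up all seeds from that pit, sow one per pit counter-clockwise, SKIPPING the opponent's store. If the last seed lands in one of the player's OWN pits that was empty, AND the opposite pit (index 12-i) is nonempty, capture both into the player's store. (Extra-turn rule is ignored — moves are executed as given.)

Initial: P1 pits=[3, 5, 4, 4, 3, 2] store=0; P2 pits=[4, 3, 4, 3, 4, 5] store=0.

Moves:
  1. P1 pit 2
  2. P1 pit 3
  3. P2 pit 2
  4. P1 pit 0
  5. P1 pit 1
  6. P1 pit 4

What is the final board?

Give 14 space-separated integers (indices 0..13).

Move 1: P1 pit2 -> P1=[3,5,0,5,4,3](1) P2=[4,3,4,3,4,5](0)
Move 2: P1 pit3 -> P1=[3,5,0,0,5,4](2) P2=[5,4,4,3,4,5](0)
Move 3: P2 pit2 -> P1=[3,5,0,0,5,4](2) P2=[5,4,0,4,5,6](1)
Move 4: P1 pit0 -> P1=[0,6,1,1,5,4](2) P2=[5,4,0,4,5,6](1)
Move 5: P1 pit1 -> P1=[0,0,2,2,6,5](3) P2=[6,4,0,4,5,6](1)
Move 6: P1 pit4 -> P1=[0,0,2,2,0,6](4) P2=[7,5,1,5,5,6](1)

Answer: 0 0 2 2 0 6 4 7 5 1 5 5 6 1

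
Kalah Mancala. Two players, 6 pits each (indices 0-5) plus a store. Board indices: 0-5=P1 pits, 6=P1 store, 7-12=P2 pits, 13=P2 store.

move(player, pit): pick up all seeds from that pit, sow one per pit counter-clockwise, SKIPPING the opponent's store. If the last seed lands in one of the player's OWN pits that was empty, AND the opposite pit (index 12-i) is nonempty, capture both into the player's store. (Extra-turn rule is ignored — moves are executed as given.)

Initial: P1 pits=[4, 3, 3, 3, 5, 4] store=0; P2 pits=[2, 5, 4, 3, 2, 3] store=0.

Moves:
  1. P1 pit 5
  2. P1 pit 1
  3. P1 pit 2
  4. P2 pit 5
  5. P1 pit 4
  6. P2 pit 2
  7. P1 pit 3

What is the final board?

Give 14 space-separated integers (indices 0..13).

Answer: 6 2 0 0 1 3 4 5 8 0 5 4 1 2

Derivation:
Move 1: P1 pit5 -> P1=[4,3,3,3,5,0](1) P2=[3,6,5,3,2,3](0)
Move 2: P1 pit1 -> P1=[4,0,4,4,6,0](1) P2=[3,6,5,3,2,3](0)
Move 3: P1 pit2 -> P1=[4,0,0,5,7,1](2) P2=[3,6,5,3,2,3](0)
Move 4: P2 pit5 -> P1=[5,1,0,5,7,1](2) P2=[3,6,5,3,2,0](1)
Move 5: P1 pit4 -> P1=[5,1,0,5,0,2](3) P2=[4,7,6,4,3,0](1)
Move 6: P2 pit2 -> P1=[6,2,0,5,0,2](3) P2=[4,7,0,5,4,1](2)
Move 7: P1 pit3 -> P1=[6,2,0,0,1,3](4) P2=[5,8,0,5,4,1](2)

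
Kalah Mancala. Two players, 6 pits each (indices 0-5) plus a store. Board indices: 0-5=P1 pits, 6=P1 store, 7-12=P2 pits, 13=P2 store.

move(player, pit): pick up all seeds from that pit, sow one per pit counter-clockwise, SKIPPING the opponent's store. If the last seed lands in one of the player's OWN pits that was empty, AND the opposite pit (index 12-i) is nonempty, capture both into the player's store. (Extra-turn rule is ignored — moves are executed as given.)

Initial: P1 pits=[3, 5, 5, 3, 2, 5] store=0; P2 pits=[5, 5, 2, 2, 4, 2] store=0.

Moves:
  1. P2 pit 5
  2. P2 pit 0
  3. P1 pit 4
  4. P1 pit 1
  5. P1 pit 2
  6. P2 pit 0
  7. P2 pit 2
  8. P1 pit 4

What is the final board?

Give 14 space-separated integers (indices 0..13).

Answer: 0 0 0 5 0 9 4 0 8 0 4 6 1 6

Derivation:
Move 1: P2 pit5 -> P1=[4,5,5,3,2,5](0) P2=[5,5,2,2,4,0](1)
Move 2: P2 pit0 -> P1=[0,5,5,3,2,5](0) P2=[0,6,3,3,5,0](6)
Move 3: P1 pit4 -> P1=[0,5,5,3,0,6](1) P2=[0,6,3,3,5,0](6)
Move 4: P1 pit1 -> P1=[0,0,6,4,1,7](2) P2=[0,6,3,3,5,0](6)
Move 5: P1 pit2 -> P1=[0,0,0,5,2,8](3) P2=[1,7,3,3,5,0](6)
Move 6: P2 pit0 -> P1=[0,0,0,5,2,8](3) P2=[0,8,3,3,5,0](6)
Move 7: P2 pit2 -> P1=[0,0,0,5,2,8](3) P2=[0,8,0,4,6,1](6)
Move 8: P1 pit4 -> P1=[0,0,0,5,0,9](4) P2=[0,8,0,4,6,1](6)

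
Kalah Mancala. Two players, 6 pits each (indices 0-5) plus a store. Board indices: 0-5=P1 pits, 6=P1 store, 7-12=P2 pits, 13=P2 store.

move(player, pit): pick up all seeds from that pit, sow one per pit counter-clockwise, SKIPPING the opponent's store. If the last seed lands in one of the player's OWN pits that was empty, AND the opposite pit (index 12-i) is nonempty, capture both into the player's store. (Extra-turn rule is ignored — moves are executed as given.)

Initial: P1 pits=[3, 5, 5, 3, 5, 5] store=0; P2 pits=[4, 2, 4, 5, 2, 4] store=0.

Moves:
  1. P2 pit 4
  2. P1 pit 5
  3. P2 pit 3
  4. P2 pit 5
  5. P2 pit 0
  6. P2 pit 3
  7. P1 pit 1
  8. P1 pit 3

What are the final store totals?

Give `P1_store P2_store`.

Move 1: P2 pit4 -> P1=[3,5,5,3,5,5](0) P2=[4,2,4,5,0,5](1)
Move 2: P1 pit5 -> P1=[3,5,5,3,5,0](1) P2=[5,3,5,6,0,5](1)
Move 3: P2 pit3 -> P1=[4,6,6,3,5,0](1) P2=[5,3,5,0,1,6](2)
Move 4: P2 pit5 -> P1=[5,7,7,4,6,0](1) P2=[5,3,5,0,1,0](3)
Move 5: P2 pit0 -> P1=[0,7,7,4,6,0](1) P2=[0,4,6,1,2,0](9)
Move 6: P2 pit3 -> P1=[0,7,7,4,6,0](1) P2=[0,4,6,0,3,0](9)
Move 7: P1 pit1 -> P1=[0,0,8,5,7,1](2) P2=[1,5,6,0,3,0](9)
Move 8: P1 pit3 -> P1=[0,0,8,0,8,2](3) P2=[2,6,6,0,3,0](9)

Answer: 3 9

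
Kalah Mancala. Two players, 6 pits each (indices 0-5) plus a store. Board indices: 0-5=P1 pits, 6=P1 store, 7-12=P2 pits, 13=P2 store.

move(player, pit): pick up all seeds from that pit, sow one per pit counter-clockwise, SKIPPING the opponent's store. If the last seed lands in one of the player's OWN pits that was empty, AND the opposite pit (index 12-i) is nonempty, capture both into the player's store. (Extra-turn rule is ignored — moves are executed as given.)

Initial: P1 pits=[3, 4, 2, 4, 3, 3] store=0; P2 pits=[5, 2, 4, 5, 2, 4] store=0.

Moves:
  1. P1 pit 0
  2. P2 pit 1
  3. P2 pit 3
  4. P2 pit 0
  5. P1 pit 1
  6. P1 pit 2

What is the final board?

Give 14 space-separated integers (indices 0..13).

Answer: 1 0 0 7 5 5 2 2 1 6 1 4 6 1

Derivation:
Move 1: P1 pit0 -> P1=[0,5,3,5,3,3](0) P2=[5,2,4,5,2,4](0)
Move 2: P2 pit1 -> P1=[0,5,3,5,3,3](0) P2=[5,0,5,6,2,4](0)
Move 3: P2 pit3 -> P1=[1,6,4,5,3,3](0) P2=[5,0,5,0,3,5](1)
Move 4: P2 pit0 -> P1=[1,6,4,5,3,3](0) P2=[0,1,6,1,4,6](1)
Move 5: P1 pit1 -> P1=[1,0,5,6,4,4](1) P2=[1,1,6,1,4,6](1)
Move 6: P1 pit2 -> P1=[1,0,0,7,5,5](2) P2=[2,1,6,1,4,6](1)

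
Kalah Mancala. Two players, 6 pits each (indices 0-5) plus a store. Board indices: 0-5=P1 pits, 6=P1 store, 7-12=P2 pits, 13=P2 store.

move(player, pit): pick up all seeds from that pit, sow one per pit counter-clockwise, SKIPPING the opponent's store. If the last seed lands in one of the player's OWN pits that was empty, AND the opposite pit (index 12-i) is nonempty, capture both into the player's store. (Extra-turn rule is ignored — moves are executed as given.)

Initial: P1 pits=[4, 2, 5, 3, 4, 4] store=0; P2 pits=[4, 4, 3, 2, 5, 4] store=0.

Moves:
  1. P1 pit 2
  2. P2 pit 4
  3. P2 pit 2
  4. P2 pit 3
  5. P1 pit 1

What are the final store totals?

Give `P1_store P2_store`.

Answer: 1 2

Derivation:
Move 1: P1 pit2 -> P1=[4,2,0,4,5,5](1) P2=[5,4,3,2,5,4](0)
Move 2: P2 pit4 -> P1=[5,3,1,4,5,5](1) P2=[5,4,3,2,0,5](1)
Move 3: P2 pit2 -> P1=[5,3,1,4,5,5](1) P2=[5,4,0,3,1,6](1)
Move 4: P2 pit3 -> P1=[5,3,1,4,5,5](1) P2=[5,4,0,0,2,7](2)
Move 5: P1 pit1 -> P1=[5,0,2,5,6,5](1) P2=[5,4,0,0,2,7](2)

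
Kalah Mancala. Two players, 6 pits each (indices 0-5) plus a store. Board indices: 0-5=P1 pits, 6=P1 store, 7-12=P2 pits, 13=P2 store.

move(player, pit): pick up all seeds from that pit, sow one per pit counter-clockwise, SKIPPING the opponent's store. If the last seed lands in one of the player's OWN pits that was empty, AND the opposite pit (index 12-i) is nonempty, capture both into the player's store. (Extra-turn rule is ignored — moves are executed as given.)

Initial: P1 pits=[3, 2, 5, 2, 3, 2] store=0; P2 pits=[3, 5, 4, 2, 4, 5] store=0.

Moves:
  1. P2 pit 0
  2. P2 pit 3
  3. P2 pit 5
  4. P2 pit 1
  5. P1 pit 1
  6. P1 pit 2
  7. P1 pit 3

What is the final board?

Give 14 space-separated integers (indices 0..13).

Move 1: P2 pit0 -> P1=[3,2,5,2,3,2](0) P2=[0,6,5,3,4,5](0)
Move 2: P2 pit3 -> P1=[3,2,5,2,3,2](0) P2=[0,6,5,0,5,6](1)
Move 3: P2 pit5 -> P1=[4,3,6,3,4,2](0) P2=[0,6,5,0,5,0](2)
Move 4: P2 pit1 -> P1=[5,3,6,3,4,2](0) P2=[0,0,6,1,6,1](3)
Move 5: P1 pit1 -> P1=[5,0,7,4,5,2](0) P2=[0,0,6,1,6,1](3)
Move 6: P1 pit2 -> P1=[5,0,0,5,6,3](1) P2=[1,1,7,1,6,1](3)
Move 7: P1 pit3 -> P1=[5,0,0,0,7,4](2) P2=[2,2,7,1,6,1](3)

Answer: 5 0 0 0 7 4 2 2 2 7 1 6 1 3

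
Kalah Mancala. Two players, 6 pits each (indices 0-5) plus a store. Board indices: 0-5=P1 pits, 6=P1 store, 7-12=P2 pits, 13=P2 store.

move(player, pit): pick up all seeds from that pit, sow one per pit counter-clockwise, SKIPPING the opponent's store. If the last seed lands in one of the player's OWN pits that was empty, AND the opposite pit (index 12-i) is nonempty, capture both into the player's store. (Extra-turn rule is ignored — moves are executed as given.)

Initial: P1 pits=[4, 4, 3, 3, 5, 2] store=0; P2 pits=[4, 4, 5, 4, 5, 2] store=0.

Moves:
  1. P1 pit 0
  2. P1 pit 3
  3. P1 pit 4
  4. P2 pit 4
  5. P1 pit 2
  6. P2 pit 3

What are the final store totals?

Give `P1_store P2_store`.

Move 1: P1 pit0 -> P1=[0,5,4,4,6,2](0) P2=[4,4,5,4,5,2](0)
Move 2: P1 pit3 -> P1=[0,5,4,0,7,3](1) P2=[5,4,5,4,5,2](0)
Move 3: P1 pit4 -> P1=[0,5,4,0,0,4](2) P2=[6,5,6,5,6,2](0)
Move 4: P2 pit4 -> P1=[1,6,5,1,0,4](2) P2=[6,5,6,5,0,3](1)
Move 5: P1 pit2 -> P1=[1,6,0,2,1,5](3) P2=[7,5,6,5,0,3](1)
Move 6: P2 pit3 -> P1=[2,7,0,2,1,5](3) P2=[7,5,6,0,1,4](2)

Answer: 3 2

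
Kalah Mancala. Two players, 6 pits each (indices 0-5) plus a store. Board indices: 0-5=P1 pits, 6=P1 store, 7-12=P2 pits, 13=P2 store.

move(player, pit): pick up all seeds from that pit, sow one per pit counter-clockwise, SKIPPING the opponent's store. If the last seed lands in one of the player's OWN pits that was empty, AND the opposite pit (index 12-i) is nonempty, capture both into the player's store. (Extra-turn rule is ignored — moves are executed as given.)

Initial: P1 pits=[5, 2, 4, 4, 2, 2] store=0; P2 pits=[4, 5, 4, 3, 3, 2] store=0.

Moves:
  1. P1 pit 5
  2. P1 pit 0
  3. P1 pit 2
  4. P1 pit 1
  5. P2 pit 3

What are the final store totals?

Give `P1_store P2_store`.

Answer: 8 1

Derivation:
Move 1: P1 pit5 -> P1=[5,2,4,4,2,0](1) P2=[5,5,4,3,3,2](0)
Move 2: P1 pit0 -> P1=[0,3,5,5,3,0](7) P2=[0,5,4,3,3,2](0)
Move 3: P1 pit2 -> P1=[0,3,0,6,4,1](8) P2=[1,5,4,3,3,2](0)
Move 4: P1 pit1 -> P1=[0,0,1,7,5,1](8) P2=[1,5,4,3,3,2](0)
Move 5: P2 pit3 -> P1=[0,0,1,7,5,1](8) P2=[1,5,4,0,4,3](1)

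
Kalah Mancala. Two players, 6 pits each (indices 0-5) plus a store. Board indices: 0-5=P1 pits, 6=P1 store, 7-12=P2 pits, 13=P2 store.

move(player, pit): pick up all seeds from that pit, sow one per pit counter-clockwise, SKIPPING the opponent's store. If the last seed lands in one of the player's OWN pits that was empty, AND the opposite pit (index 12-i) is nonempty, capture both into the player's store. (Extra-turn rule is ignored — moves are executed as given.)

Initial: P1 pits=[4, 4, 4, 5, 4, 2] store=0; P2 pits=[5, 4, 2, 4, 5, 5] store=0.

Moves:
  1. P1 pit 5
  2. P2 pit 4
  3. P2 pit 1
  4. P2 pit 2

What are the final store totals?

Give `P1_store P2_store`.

Answer: 1 1

Derivation:
Move 1: P1 pit5 -> P1=[4,4,4,5,4,0](1) P2=[6,4,2,4,5,5](0)
Move 2: P2 pit4 -> P1=[5,5,5,5,4,0](1) P2=[6,4,2,4,0,6](1)
Move 3: P2 pit1 -> P1=[5,5,5,5,4,0](1) P2=[6,0,3,5,1,7](1)
Move 4: P2 pit2 -> P1=[5,5,5,5,4,0](1) P2=[6,0,0,6,2,8](1)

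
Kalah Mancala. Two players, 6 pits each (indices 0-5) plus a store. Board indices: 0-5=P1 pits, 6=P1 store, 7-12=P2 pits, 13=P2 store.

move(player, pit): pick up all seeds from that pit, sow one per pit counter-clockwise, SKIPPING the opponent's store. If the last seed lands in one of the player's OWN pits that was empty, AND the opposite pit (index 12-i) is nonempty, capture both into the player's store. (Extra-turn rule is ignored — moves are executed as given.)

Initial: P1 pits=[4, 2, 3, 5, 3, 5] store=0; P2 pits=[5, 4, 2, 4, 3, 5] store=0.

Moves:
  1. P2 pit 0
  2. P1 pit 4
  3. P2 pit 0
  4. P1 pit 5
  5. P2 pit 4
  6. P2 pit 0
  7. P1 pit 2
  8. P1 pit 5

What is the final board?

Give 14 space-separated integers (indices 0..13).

Move 1: P2 pit0 -> P1=[4,2,3,5,3,5](0) P2=[0,5,3,5,4,6](0)
Move 2: P1 pit4 -> P1=[4,2,3,5,0,6](1) P2=[1,5,3,5,4,6](0)
Move 3: P2 pit0 -> P1=[4,2,3,5,0,6](1) P2=[0,6,3,5,4,6](0)
Move 4: P1 pit5 -> P1=[4,2,3,5,0,0](2) P2=[1,7,4,6,5,6](0)
Move 5: P2 pit4 -> P1=[5,3,4,5,0,0](2) P2=[1,7,4,6,0,7](1)
Move 6: P2 pit0 -> P1=[5,3,4,5,0,0](2) P2=[0,8,4,6,0,7](1)
Move 7: P1 pit2 -> P1=[5,3,0,6,1,1](3) P2=[0,8,4,6,0,7](1)
Move 8: P1 pit5 -> P1=[5,3,0,6,1,0](4) P2=[0,8,4,6,0,7](1)

Answer: 5 3 0 6 1 0 4 0 8 4 6 0 7 1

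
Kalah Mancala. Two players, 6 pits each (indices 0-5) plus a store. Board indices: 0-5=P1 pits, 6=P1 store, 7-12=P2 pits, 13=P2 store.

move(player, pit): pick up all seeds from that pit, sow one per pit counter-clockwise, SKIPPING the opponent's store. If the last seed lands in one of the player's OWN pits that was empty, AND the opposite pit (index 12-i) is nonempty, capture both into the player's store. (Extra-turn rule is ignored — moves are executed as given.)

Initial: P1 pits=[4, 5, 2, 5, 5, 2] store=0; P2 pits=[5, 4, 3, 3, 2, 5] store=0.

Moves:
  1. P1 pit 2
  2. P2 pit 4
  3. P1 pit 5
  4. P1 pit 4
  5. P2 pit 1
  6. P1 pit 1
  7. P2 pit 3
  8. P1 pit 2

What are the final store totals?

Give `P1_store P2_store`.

Answer: 3 3

Derivation:
Move 1: P1 pit2 -> P1=[4,5,0,6,6,2](0) P2=[5,4,3,3,2,5](0)
Move 2: P2 pit4 -> P1=[4,5,0,6,6,2](0) P2=[5,4,3,3,0,6](1)
Move 3: P1 pit5 -> P1=[4,5,0,6,6,0](1) P2=[6,4,3,3,0,6](1)
Move 4: P1 pit4 -> P1=[4,5,0,6,0,1](2) P2=[7,5,4,4,0,6](1)
Move 5: P2 pit1 -> P1=[4,5,0,6,0,1](2) P2=[7,0,5,5,1,7](2)
Move 6: P1 pit1 -> P1=[4,0,1,7,1,2](3) P2=[7,0,5,5,1,7](2)
Move 7: P2 pit3 -> P1=[5,1,1,7,1,2](3) P2=[7,0,5,0,2,8](3)
Move 8: P1 pit2 -> P1=[5,1,0,8,1,2](3) P2=[7,0,5,0,2,8](3)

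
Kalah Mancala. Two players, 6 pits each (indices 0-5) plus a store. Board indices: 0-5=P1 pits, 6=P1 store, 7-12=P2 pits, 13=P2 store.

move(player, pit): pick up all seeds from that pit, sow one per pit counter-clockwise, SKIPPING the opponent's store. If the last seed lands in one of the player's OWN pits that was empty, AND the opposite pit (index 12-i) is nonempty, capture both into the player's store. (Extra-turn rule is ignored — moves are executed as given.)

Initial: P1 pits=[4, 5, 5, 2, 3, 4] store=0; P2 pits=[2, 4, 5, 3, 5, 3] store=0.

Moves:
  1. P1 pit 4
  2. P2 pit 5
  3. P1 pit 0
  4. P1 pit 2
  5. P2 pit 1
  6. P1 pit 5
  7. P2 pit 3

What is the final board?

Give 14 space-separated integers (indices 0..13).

Answer: 1 8 0 4 2 0 3 5 1 7 0 8 3 3

Derivation:
Move 1: P1 pit4 -> P1=[4,5,5,2,0,5](1) P2=[3,4,5,3,5,3](0)
Move 2: P2 pit5 -> P1=[5,6,5,2,0,5](1) P2=[3,4,5,3,5,0](1)
Move 3: P1 pit0 -> P1=[0,7,6,3,1,6](1) P2=[3,4,5,3,5,0](1)
Move 4: P1 pit2 -> P1=[0,7,0,4,2,7](2) P2=[4,5,5,3,5,0](1)
Move 5: P2 pit1 -> P1=[0,7,0,4,2,7](2) P2=[4,0,6,4,6,1](2)
Move 6: P1 pit5 -> P1=[0,7,0,4,2,0](3) P2=[5,1,7,5,7,2](2)
Move 7: P2 pit3 -> P1=[1,8,0,4,2,0](3) P2=[5,1,7,0,8,3](3)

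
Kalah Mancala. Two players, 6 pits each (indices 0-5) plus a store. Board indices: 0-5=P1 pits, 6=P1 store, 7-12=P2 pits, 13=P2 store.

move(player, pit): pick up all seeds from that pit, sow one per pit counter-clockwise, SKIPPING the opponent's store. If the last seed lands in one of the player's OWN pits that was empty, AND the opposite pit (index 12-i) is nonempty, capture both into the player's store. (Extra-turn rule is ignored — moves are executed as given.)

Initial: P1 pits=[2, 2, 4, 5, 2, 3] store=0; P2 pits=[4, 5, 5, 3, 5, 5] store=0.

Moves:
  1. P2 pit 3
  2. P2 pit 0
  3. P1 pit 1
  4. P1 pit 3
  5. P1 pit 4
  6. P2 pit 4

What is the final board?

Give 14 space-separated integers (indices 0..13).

Answer: 3 1 6 1 1 5 2 2 7 7 1 0 7 2

Derivation:
Move 1: P2 pit3 -> P1=[2,2,4,5,2,3](0) P2=[4,5,5,0,6,6](1)
Move 2: P2 pit0 -> P1=[2,2,4,5,2,3](0) P2=[0,6,6,1,7,6](1)
Move 3: P1 pit1 -> P1=[2,0,5,6,2,3](0) P2=[0,6,6,1,7,6](1)
Move 4: P1 pit3 -> P1=[2,0,5,0,3,4](1) P2=[1,7,7,1,7,6](1)
Move 5: P1 pit4 -> P1=[2,0,5,0,0,5](2) P2=[2,7,7,1,7,6](1)
Move 6: P2 pit4 -> P1=[3,1,6,1,1,5](2) P2=[2,7,7,1,0,7](2)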